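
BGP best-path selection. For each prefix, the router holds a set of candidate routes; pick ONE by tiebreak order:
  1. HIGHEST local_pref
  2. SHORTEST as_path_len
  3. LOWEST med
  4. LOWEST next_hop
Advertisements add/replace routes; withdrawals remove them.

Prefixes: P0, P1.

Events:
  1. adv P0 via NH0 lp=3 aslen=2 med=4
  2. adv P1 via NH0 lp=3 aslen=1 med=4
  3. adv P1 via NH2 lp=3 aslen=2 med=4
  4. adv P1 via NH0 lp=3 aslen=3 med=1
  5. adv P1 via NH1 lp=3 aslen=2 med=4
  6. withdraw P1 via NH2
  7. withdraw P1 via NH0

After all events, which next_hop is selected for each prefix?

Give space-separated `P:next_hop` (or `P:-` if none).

Op 1: best P0=NH0 P1=-
Op 2: best P0=NH0 P1=NH0
Op 3: best P0=NH0 P1=NH0
Op 4: best P0=NH0 P1=NH2
Op 5: best P0=NH0 P1=NH1
Op 6: best P0=NH0 P1=NH1
Op 7: best P0=NH0 P1=NH1

Answer: P0:NH0 P1:NH1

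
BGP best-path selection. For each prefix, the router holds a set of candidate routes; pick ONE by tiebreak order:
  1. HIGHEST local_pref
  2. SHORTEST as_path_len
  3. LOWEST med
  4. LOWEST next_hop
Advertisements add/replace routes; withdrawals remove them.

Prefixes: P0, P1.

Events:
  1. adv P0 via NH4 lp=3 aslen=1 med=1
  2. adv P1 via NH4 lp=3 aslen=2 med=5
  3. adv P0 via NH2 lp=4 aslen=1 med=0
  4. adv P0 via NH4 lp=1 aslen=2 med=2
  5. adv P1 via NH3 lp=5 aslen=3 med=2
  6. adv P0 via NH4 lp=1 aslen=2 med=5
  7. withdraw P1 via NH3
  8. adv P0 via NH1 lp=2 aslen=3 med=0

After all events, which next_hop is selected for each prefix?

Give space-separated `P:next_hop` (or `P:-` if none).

Op 1: best P0=NH4 P1=-
Op 2: best P0=NH4 P1=NH4
Op 3: best P0=NH2 P1=NH4
Op 4: best P0=NH2 P1=NH4
Op 5: best P0=NH2 P1=NH3
Op 6: best P0=NH2 P1=NH3
Op 7: best P0=NH2 P1=NH4
Op 8: best P0=NH2 P1=NH4

Answer: P0:NH2 P1:NH4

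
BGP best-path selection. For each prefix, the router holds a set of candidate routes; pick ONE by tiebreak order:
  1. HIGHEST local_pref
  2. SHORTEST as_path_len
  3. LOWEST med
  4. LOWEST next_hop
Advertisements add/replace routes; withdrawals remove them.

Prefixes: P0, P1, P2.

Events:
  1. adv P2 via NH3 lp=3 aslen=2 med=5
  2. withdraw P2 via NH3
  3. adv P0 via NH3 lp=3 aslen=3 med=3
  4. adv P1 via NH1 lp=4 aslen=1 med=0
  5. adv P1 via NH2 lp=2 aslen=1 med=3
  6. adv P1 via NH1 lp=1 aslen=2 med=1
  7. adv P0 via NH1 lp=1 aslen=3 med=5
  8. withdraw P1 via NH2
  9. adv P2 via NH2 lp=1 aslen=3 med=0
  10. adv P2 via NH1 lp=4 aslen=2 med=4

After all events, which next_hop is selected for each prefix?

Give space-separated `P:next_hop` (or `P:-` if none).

Op 1: best P0=- P1=- P2=NH3
Op 2: best P0=- P1=- P2=-
Op 3: best P0=NH3 P1=- P2=-
Op 4: best P0=NH3 P1=NH1 P2=-
Op 5: best P0=NH3 P1=NH1 P2=-
Op 6: best P0=NH3 P1=NH2 P2=-
Op 7: best P0=NH3 P1=NH2 P2=-
Op 8: best P0=NH3 P1=NH1 P2=-
Op 9: best P0=NH3 P1=NH1 P2=NH2
Op 10: best P0=NH3 P1=NH1 P2=NH1

Answer: P0:NH3 P1:NH1 P2:NH1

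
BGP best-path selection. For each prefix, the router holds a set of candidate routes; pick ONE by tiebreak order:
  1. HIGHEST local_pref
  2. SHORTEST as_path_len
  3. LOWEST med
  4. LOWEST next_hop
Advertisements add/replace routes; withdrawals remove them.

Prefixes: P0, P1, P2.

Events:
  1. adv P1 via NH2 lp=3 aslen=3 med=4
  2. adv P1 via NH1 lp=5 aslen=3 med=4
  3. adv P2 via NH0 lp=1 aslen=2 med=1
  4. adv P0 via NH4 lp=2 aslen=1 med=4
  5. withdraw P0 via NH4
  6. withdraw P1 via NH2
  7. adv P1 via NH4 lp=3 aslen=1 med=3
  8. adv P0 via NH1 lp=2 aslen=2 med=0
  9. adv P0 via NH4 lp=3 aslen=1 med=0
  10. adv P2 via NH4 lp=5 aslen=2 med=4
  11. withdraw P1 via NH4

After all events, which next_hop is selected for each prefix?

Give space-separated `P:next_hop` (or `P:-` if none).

Answer: P0:NH4 P1:NH1 P2:NH4

Derivation:
Op 1: best P0=- P1=NH2 P2=-
Op 2: best P0=- P1=NH1 P2=-
Op 3: best P0=- P1=NH1 P2=NH0
Op 4: best P0=NH4 P1=NH1 P2=NH0
Op 5: best P0=- P1=NH1 P2=NH0
Op 6: best P0=- P1=NH1 P2=NH0
Op 7: best P0=- P1=NH1 P2=NH0
Op 8: best P0=NH1 P1=NH1 P2=NH0
Op 9: best P0=NH4 P1=NH1 P2=NH0
Op 10: best P0=NH4 P1=NH1 P2=NH4
Op 11: best P0=NH4 P1=NH1 P2=NH4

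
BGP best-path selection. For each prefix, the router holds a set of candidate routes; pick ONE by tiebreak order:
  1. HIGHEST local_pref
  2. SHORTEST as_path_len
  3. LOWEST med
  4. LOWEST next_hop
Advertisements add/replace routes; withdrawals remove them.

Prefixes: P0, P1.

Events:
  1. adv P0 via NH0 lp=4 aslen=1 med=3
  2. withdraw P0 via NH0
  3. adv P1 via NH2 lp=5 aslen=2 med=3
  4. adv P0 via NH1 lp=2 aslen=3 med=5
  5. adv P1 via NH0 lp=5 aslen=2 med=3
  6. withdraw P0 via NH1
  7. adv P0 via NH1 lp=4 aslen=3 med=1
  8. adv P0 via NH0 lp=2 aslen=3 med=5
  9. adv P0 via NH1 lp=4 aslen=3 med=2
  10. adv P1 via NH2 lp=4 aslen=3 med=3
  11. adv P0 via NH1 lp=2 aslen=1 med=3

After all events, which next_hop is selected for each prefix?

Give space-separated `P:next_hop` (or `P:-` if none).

Answer: P0:NH1 P1:NH0

Derivation:
Op 1: best P0=NH0 P1=-
Op 2: best P0=- P1=-
Op 3: best P0=- P1=NH2
Op 4: best P0=NH1 P1=NH2
Op 5: best P0=NH1 P1=NH0
Op 6: best P0=- P1=NH0
Op 7: best P0=NH1 P1=NH0
Op 8: best P0=NH1 P1=NH0
Op 9: best P0=NH1 P1=NH0
Op 10: best P0=NH1 P1=NH0
Op 11: best P0=NH1 P1=NH0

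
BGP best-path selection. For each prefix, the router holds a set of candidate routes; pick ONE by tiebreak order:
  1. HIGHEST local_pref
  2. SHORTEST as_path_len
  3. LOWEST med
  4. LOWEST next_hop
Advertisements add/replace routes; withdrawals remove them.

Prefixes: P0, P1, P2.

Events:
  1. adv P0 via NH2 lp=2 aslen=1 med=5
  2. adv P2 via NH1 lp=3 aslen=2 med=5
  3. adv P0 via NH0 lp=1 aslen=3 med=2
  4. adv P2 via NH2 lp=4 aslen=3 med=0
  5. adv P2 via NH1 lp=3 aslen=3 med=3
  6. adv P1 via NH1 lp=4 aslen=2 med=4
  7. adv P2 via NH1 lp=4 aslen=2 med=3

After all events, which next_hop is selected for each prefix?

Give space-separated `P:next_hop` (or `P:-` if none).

Op 1: best P0=NH2 P1=- P2=-
Op 2: best P0=NH2 P1=- P2=NH1
Op 3: best P0=NH2 P1=- P2=NH1
Op 4: best P0=NH2 P1=- P2=NH2
Op 5: best P0=NH2 P1=- P2=NH2
Op 6: best P0=NH2 P1=NH1 P2=NH2
Op 7: best P0=NH2 P1=NH1 P2=NH1

Answer: P0:NH2 P1:NH1 P2:NH1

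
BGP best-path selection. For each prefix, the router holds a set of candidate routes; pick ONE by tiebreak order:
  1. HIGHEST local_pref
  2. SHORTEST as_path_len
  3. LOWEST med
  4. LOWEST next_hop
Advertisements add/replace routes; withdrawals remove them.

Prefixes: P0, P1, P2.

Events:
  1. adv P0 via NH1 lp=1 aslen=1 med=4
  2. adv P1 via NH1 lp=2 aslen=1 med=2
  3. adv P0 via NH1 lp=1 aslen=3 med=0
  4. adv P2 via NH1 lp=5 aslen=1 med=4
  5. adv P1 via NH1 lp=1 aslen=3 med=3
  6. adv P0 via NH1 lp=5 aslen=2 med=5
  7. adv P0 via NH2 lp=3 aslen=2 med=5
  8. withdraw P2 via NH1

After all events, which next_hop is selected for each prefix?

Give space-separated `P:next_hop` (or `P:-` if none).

Answer: P0:NH1 P1:NH1 P2:-

Derivation:
Op 1: best P0=NH1 P1=- P2=-
Op 2: best P0=NH1 P1=NH1 P2=-
Op 3: best P0=NH1 P1=NH1 P2=-
Op 4: best P0=NH1 P1=NH1 P2=NH1
Op 5: best P0=NH1 P1=NH1 P2=NH1
Op 6: best P0=NH1 P1=NH1 P2=NH1
Op 7: best P0=NH1 P1=NH1 P2=NH1
Op 8: best P0=NH1 P1=NH1 P2=-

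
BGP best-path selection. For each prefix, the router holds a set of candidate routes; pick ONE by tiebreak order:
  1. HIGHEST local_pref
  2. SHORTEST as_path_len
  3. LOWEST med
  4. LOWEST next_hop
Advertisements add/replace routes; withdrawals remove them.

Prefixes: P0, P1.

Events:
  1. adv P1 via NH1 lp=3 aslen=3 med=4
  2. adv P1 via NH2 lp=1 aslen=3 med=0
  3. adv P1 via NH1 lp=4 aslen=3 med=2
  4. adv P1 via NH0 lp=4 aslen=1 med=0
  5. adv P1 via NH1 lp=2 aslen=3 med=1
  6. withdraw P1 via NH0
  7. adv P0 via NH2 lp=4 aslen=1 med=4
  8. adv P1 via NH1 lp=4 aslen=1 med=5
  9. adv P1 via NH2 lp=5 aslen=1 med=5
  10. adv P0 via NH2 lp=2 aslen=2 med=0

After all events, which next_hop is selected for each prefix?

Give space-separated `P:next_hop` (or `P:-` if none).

Answer: P0:NH2 P1:NH2

Derivation:
Op 1: best P0=- P1=NH1
Op 2: best P0=- P1=NH1
Op 3: best P0=- P1=NH1
Op 4: best P0=- P1=NH0
Op 5: best P0=- P1=NH0
Op 6: best P0=- P1=NH1
Op 7: best P0=NH2 P1=NH1
Op 8: best P0=NH2 P1=NH1
Op 9: best P0=NH2 P1=NH2
Op 10: best P0=NH2 P1=NH2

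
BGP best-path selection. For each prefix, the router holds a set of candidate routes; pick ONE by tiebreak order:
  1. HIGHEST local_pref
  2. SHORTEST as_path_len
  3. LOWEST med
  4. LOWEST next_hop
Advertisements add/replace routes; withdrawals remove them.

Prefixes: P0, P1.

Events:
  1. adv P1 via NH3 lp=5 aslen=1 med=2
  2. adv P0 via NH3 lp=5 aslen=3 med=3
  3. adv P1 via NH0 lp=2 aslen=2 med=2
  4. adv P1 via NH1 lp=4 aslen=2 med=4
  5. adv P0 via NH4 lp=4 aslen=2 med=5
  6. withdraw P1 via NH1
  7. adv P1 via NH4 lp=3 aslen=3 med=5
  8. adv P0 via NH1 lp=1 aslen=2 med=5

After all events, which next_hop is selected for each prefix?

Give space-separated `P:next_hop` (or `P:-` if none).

Answer: P0:NH3 P1:NH3

Derivation:
Op 1: best P0=- P1=NH3
Op 2: best P0=NH3 P1=NH3
Op 3: best P0=NH3 P1=NH3
Op 4: best P0=NH3 P1=NH3
Op 5: best P0=NH3 P1=NH3
Op 6: best P0=NH3 P1=NH3
Op 7: best P0=NH3 P1=NH3
Op 8: best P0=NH3 P1=NH3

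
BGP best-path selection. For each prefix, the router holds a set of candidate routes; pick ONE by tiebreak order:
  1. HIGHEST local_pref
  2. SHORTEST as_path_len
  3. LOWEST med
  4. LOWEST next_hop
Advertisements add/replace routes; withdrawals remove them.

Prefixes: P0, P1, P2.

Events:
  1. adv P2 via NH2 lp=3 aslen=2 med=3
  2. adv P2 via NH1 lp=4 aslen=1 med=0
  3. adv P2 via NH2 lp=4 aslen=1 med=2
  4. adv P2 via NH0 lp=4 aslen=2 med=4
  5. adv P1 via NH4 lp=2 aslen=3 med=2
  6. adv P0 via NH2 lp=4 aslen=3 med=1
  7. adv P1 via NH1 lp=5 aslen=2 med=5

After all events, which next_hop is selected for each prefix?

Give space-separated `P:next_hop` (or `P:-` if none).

Answer: P0:NH2 P1:NH1 P2:NH1

Derivation:
Op 1: best P0=- P1=- P2=NH2
Op 2: best P0=- P1=- P2=NH1
Op 3: best P0=- P1=- P2=NH1
Op 4: best P0=- P1=- P2=NH1
Op 5: best P0=- P1=NH4 P2=NH1
Op 6: best P0=NH2 P1=NH4 P2=NH1
Op 7: best P0=NH2 P1=NH1 P2=NH1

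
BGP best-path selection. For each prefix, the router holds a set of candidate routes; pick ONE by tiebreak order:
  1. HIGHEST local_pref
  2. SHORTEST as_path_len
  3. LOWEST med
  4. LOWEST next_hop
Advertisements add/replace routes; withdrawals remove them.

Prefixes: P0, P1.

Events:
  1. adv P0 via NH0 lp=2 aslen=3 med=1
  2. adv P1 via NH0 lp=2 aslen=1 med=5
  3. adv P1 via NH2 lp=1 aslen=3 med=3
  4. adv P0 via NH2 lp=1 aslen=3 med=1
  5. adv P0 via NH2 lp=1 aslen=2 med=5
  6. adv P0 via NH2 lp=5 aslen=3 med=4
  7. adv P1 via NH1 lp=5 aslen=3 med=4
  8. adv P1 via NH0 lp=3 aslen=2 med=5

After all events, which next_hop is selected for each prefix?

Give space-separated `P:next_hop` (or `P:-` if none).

Op 1: best P0=NH0 P1=-
Op 2: best P0=NH0 P1=NH0
Op 3: best P0=NH0 P1=NH0
Op 4: best P0=NH0 P1=NH0
Op 5: best P0=NH0 P1=NH0
Op 6: best P0=NH2 P1=NH0
Op 7: best P0=NH2 P1=NH1
Op 8: best P0=NH2 P1=NH1

Answer: P0:NH2 P1:NH1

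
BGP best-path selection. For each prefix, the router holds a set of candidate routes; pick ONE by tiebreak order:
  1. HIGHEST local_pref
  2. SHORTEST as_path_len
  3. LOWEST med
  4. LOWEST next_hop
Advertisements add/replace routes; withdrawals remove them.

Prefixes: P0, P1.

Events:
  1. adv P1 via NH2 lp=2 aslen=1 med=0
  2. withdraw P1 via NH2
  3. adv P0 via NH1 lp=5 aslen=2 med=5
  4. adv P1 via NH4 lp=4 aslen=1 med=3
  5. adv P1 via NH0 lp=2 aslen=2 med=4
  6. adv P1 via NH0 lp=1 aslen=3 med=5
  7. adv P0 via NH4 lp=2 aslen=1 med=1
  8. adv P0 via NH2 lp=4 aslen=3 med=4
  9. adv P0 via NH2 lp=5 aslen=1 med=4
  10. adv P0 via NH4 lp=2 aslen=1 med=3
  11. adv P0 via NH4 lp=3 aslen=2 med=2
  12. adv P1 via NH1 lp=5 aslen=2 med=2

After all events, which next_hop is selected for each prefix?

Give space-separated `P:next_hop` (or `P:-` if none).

Op 1: best P0=- P1=NH2
Op 2: best P0=- P1=-
Op 3: best P0=NH1 P1=-
Op 4: best P0=NH1 P1=NH4
Op 5: best P0=NH1 P1=NH4
Op 6: best P0=NH1 P1=NH4
Op 7: best P0=NH1 P1=NH4
Op 8: best P0=NH1 P1=NH4
Op 9: best P0=NH2 P1=NH4
Op 10: best P0=NH2 P1=NH4
Op 11: best P0=NH2 P1=NH4
Op 12: best P0=NH2 P1=NH1

Answer: P0:NH2 P1:NH1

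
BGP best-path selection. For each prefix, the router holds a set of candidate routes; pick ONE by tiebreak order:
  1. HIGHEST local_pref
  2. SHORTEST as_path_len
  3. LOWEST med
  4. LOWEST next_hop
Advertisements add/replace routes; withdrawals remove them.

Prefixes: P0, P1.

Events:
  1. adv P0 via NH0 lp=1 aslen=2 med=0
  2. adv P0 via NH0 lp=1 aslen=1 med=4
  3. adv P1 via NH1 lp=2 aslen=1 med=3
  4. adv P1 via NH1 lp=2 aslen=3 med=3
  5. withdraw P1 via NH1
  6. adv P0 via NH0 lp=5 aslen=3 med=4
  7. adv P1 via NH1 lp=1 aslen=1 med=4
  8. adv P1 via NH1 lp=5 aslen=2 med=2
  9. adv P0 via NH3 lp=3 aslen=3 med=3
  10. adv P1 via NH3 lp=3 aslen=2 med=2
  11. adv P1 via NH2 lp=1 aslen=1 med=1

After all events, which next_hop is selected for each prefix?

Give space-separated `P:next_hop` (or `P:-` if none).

Op 1: best P0=NH0 P1=-
Op 2: best P0=NH0 P1=-
Op 3: best P0=NH0 P1=NH1
Op 4: best P0=NH0 P1=NH1
Op 5: best P0=NH0 P1=-
Op 6: best P0=NH0 P1=-
Op 7: best P0=NH0 P1=NH1
Op 8: best P0=NH0 P1=NH1
Op 9: best P0=NH0 P1=NH1
Op 10: best P0=NH0 P1=NH1
Op 11: best P0=NH0 P1=NH1

Answer: P0:NH0 P1:NH1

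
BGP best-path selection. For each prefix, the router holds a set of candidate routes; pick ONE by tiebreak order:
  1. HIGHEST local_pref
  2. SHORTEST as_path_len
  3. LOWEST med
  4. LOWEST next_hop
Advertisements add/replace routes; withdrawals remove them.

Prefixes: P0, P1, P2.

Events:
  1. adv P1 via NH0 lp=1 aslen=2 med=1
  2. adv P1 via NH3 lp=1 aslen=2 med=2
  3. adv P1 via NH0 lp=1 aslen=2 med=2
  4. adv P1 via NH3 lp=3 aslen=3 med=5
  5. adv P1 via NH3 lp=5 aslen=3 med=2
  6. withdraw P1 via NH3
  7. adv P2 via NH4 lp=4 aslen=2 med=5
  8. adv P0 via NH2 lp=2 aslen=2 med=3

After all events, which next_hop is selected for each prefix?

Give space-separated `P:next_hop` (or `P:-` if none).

Answer: P0:NH2 P1:NH0 P2:NH4

Derivation:
Op 1: best P0=- P1=NH0 P2=-
Op 2: best P0=- P1=NH0 P2=-
Op 3: best P0=- P1=NH0 P2=-
Op 4: best P0=- P1=NH3 P2=-
Op 5: best P0=- P1=NH3 P2=-
Op 6: best P0=- P1=NH0 P2=-
Op 7: best P0=- P1=NH0 P2=NH4
Op 8: best P0=NH2 P1=NH0 P2=NH4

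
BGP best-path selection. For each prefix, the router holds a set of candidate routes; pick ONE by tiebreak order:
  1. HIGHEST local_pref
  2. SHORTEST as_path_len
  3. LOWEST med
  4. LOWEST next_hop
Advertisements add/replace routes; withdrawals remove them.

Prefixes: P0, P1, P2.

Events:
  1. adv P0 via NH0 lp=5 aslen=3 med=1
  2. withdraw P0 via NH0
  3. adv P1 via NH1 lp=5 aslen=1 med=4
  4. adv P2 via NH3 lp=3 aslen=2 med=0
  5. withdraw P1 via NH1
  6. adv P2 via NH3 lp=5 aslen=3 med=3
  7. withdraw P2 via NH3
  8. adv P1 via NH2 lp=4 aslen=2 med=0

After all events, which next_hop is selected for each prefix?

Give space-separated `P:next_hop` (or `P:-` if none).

Answer: P0:- P1:NH2 P2:-

Derivation:
Op 1: best P0=NH0 P1=- P2=-
Op 2: best P0=- P1=- P2=-
Op 3: best P0=- P1=NH1 P2=-
Op 4: best P0=- P1=NH1 P2=NH3
Op 5: best P0=- P1=- P2=NH3
Op 6: best P0=- P1=- P2=NH3
Op 7: best P0=- P1=- P2=-
Op 8: best P0=- P1=NH2 P2=-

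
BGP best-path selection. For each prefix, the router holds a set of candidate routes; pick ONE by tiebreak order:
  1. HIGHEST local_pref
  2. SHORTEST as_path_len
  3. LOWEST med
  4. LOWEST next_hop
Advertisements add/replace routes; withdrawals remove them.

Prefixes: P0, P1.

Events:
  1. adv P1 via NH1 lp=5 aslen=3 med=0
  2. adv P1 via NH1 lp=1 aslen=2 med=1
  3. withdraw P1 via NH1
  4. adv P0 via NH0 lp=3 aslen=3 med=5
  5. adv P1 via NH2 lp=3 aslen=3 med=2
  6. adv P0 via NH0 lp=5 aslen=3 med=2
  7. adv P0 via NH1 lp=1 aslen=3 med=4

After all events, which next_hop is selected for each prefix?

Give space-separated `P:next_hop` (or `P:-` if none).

Answer: P0:NH0 P1:NH2

Derivation:
Op 1: best P0=- P1=NH1
Op 2: best P0=- P1=NH1
Op 3: best P0=- P1=-
Op 4: best P0=NH0 P1=-
Op 5: best P0=NH0 P1=NH2
Op 6: best P0=NH0 P1=NH2
Op 7: best P0=NH0 P1=NH2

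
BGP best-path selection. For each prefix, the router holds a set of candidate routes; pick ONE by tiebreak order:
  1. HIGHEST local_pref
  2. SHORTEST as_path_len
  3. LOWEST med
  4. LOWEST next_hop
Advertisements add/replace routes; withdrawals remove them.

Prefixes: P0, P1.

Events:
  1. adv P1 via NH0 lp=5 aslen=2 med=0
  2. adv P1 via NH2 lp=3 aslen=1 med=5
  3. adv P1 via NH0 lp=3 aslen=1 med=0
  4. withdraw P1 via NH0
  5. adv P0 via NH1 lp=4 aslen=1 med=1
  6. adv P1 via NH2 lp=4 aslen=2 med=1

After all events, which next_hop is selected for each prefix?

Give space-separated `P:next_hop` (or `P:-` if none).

Answer: P0:NH1 P1:NH2

Derivation:
Op 1: best P0=- P1=NH0
Op 2: best P0=- P1=NH0
Op 3: best P0=- P1=NH0
Op 4: best P0=- P1=NH2
Op 5: best P0=NH1 P1=NH2
Op 6: best P0=NH1 P1=NH2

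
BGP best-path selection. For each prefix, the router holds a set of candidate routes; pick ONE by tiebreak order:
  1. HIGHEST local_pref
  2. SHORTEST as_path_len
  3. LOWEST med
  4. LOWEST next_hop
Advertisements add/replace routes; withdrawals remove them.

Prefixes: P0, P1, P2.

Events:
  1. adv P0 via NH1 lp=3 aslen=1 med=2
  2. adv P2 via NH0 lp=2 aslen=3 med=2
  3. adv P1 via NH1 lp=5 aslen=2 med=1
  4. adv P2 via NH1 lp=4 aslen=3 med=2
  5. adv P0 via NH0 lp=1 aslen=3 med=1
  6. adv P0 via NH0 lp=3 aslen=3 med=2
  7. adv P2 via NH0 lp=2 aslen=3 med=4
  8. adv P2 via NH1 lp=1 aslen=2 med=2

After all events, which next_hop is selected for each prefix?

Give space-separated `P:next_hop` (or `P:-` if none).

Answer: P0:NH1 P1:NH1 P2:NH0

Derivation:
Op 1: best P0=NH1 P1=- P2=-
Op 2: best P0=NH1 P1=- P2=NH0
Op 3: best P0=NH1 P1=NH1 P2=NH0
Op 4: best P0=NH1 P1=NH1 P2=NH1
Op 5: best P0=NH1 P1=NH1 P2=NH1
Op 6: best P0=NH1 P1=NH1 P2=NH1
Op 7: best P0=NH1 P1=NH1 P2=NH1
Op 8: best P0=NH1 P1=NH1 P2=NH0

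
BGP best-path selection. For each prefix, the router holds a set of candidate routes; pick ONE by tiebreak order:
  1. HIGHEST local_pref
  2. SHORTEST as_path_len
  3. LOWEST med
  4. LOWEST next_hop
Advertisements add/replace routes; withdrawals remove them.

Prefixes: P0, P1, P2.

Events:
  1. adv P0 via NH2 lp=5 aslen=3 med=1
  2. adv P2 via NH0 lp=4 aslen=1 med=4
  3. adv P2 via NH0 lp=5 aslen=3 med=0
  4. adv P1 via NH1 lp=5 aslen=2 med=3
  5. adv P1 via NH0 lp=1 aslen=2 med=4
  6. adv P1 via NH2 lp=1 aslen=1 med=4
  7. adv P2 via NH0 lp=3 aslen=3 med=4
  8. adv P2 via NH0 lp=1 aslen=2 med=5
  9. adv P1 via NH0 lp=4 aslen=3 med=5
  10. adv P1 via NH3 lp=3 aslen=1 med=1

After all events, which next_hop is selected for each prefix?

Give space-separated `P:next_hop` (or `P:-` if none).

Op 1: best P0=NH2 P1=- P2=-
Op 2: best P0=NH2 P1=- P2=NH0
Op 3: best P0=NH2 P1=- P2=NH0
Op 4: best P0=NH2 P1=NH1 P2=NH0
Op 5: best P0=NH2 P1=NH1 P2=NH0
Op 6: best P0=NH2 P1=NH1 P2=NH0
Op 7: best P0=NH2 P1=NH1 P2=NH0
Op 8: best P0=NH2 P1=NH1 P2=NH0
Op 9: best P0=NH2 P1=NH1 P2=NH0
Op 10: best P0=NH2 P1=NH1 P2=NH0

Answer: P0:NH2 P1:NH1 P2:NH0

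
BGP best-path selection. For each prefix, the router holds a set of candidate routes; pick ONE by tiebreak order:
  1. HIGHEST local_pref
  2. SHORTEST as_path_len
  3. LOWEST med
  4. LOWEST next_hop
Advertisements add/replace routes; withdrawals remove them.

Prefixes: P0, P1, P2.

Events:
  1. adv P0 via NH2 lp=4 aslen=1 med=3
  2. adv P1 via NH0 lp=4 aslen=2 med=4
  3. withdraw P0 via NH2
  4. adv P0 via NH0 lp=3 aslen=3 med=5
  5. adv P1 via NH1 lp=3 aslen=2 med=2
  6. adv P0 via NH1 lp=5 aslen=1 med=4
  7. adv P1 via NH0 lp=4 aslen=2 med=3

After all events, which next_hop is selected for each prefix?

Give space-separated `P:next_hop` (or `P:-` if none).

Answer: P0:NH1 P1:NH0 P2:-

Derivation:
Op 1: best P0=NH2 P1=- P2=-
Op 2: best P0=NH2 P1=NH0 P2=-
Op 3: best P0=- P1=NH0 P2=-
Op 4: best P0=NH0 P1=NH0 P2=-
Op 5: best P0=NH0 P1=NH0 P2=-
Op 6: best P0=NH1 P1=NH0 P2=-
Op 7: best P0=NH1 P1=NH0 P2=-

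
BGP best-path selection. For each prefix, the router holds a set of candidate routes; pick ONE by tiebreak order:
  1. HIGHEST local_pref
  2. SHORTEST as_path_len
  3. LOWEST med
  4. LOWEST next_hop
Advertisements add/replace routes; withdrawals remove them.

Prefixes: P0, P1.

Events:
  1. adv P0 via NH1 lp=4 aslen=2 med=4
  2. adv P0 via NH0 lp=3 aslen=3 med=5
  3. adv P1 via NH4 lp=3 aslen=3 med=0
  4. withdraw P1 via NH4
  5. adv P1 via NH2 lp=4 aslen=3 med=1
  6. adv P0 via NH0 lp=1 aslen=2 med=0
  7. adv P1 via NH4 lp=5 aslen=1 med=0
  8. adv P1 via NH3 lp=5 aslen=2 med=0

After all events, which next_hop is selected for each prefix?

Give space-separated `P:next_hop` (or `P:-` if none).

Answer: P0:NH1 P1:NH4

Derivation:
Op 1: best P0=NH1 P1=-
Op 2: best P0=NH1 P1=-
Op 3: best P0=NH1 P1=NH4
Op 4: best P0=NH1 P1=-
Op 5: best P0=NH1 P1=NH2
Op 6: best P0=NH1 P1=NH2
Op 7: best P0=NH1 P1=NH4
Op 8: best P0=NH1 P1=NH4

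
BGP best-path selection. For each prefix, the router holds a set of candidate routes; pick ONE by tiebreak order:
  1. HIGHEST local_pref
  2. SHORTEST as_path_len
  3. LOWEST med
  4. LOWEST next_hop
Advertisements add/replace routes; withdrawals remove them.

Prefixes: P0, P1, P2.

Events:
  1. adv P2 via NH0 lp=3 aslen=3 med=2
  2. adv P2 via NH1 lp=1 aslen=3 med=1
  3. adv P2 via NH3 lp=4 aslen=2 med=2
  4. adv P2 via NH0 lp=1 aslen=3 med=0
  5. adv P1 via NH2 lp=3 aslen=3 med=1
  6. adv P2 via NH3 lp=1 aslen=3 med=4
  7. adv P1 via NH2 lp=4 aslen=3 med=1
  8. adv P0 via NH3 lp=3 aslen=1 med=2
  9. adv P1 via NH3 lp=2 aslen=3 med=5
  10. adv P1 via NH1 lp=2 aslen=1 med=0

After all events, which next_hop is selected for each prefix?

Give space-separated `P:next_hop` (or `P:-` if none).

Answer: P0:NH3 P1:NH2 P2:NH0

Derivation:
Op 1: best P0=- P1=- P2=NH0
Op 2: best P0=- P1=- P2=NH0
Op 3: best P0=- P1=- P2=NH3
Op 4: best P0=- P1=- P2=NH3
Op 5: best P0=- P1=NH2 P2=NH3
Op 6: best P0=- P1=NH2 P2=NH0
Op 7: best P0=- P1=NH2 P2=NH0
Op 8: best P0=NH3 P1=NH2 P2=NH0
Op 9: best P0=NH3 P1=NH2 P2=NH0
Op 10: best P0=NH3 P1=NH2 P2=NH0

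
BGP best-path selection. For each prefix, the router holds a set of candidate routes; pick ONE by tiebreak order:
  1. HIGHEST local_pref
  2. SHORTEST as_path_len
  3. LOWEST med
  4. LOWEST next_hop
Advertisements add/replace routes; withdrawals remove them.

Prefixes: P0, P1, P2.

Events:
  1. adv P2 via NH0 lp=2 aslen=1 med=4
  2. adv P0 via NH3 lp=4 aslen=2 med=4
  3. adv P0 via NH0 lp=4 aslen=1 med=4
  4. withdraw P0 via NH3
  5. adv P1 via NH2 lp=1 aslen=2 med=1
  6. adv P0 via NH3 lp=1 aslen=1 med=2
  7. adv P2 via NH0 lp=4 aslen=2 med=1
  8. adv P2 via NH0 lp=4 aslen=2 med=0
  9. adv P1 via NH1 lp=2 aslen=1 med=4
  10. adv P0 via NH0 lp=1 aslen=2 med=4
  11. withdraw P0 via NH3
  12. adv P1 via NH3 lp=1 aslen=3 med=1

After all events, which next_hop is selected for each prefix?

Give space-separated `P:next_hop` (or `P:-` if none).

Op 1: best P0=- P1=- P2=NH0
Op 2: best P0=NH3 P1=- P2=NH0
Op 3: best P0=NH0 P1=- P2=NH0
Op 4: best P0=NH0 P1=- P2=NH0
Op 5: best P0=NH0 P1=NH2 P2=NH0
Op 6: best P0=NH0 P1=NH2 P2=NH0
Op 7: best P0=NH0 P1=NH2 P2=NH0
Op 8: best P0=NH0 P1=NH2 P2=NH0
Op 9: best P0=NH0 P1=NH1 P2=NH0
Op 10: best P0=NH3 P1=NH1 P2=NH0
Op 11: best P0=NH0 P1=NH1 P2=NH0
Op 12: best P0=NH0 P1=NH1 P2=NH0

Answer: P0:NH0 P1:NH1 P2:NH0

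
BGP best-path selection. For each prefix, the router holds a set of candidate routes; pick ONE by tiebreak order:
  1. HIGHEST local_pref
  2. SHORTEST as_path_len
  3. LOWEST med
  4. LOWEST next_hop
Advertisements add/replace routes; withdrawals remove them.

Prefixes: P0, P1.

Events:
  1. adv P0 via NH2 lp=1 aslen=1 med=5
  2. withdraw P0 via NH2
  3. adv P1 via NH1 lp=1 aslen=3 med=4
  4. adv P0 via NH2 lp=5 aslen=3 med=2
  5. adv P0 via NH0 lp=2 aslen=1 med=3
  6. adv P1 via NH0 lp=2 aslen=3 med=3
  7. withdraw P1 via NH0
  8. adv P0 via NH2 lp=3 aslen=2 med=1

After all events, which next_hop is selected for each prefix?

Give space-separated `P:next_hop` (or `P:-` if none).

Answer: P0:NH2 P1:NH1

Derivation:
Op 1: best P0=NH2 P1=-
Op 2: best P0=- P1=-
Op 3: best P0=- P1=NH1
Op 4: best P0=NH2 P1=NH1
Op 5: best P0=NH2 P1=NH1
Op 6: best P0=NH2 P1=NH0
Op 7: best P0=NH2 P1=NH1
Op 8: best P0=NH2 P1=NH1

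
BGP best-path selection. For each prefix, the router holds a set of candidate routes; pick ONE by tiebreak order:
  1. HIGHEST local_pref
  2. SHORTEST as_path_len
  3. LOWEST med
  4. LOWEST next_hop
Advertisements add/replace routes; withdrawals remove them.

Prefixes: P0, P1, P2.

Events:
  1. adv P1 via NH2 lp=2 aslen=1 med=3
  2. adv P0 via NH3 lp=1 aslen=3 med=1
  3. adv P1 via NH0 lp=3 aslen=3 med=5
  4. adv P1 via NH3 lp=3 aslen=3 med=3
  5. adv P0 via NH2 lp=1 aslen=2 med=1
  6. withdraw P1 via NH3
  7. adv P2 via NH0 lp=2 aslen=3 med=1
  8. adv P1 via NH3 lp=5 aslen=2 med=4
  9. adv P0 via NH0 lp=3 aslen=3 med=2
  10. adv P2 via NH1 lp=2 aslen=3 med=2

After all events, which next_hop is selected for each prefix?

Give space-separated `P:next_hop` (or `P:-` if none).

Answer: P0:NH0 P1:NH3 P2:NH0

Derivation:
Op 1: best P0=- P1=NH2 P2=-
Op 2: best P0=NH3 P1=NH2 P2=-
Op 3: best P0=NH3 P1=NH0 P2=-
Op 4: best P0=NH3 P1=NH3 P2=-
Op 5: best P0=NH2 P1=NH3 P2=-
Op 6: best P0=NH2 P1=NH0 P2=-
Op 7: best P0=NH2 P1=NH0 P2=NH0
Op 8: best P0=NH2 P1=NH3 P2=NH0
Op 9: best P0=NH0 P1=NH3 P2=NH0
Op 10: best P0=NH0 P1=NH3 P2=NH0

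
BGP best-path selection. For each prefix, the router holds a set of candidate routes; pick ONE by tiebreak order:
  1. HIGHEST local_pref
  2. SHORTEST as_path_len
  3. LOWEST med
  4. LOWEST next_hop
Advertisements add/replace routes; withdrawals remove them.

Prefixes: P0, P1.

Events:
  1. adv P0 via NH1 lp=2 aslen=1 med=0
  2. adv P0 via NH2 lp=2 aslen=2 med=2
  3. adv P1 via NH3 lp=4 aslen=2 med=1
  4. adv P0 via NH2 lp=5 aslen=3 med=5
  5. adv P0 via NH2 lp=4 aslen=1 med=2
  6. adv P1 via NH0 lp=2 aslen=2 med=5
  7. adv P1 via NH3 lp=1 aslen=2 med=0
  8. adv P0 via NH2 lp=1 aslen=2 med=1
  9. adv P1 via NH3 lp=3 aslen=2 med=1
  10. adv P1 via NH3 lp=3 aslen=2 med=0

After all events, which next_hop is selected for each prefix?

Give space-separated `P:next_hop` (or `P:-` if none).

Op 1: best P0=NH1 P1=-
Op 2: best P0=NH1 P1=-
Op 3: best P0=NH1 P1=NH3
Op 4: best P0=NH2 P1=NH3
Op 5: best P0=NH2 P1=NH3
Op 6: best P0=NH2 P1=NH3
Op 7: best P0=NH2 P1=NH0
Op 8: best P0=NH1 P1=NH0
Op 9: best P0=NH1 P1=NH3
Op 10: best P0=NH1 P1=NH3

Answer: P0:NH1 P1:NH3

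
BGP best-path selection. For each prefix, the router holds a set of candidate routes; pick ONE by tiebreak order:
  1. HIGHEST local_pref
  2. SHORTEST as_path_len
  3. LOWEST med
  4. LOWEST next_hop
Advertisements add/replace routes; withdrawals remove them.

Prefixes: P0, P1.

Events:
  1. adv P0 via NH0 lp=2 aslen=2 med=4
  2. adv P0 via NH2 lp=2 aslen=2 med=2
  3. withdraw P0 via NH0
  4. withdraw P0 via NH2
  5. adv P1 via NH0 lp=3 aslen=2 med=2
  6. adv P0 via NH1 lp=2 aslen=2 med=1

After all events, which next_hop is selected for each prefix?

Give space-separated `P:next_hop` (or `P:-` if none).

Answer: P0:NH1 P1:NH0

Derivation:
Op 1: best P0=NH0 P1=-
Op 2: best P0=NH2 P1=-
Op 3: best P0=NH2 P1=-
Op 4: best P0=- P1=-
Op 5: best P0=- P1=NH0
Op 6: best P0=NH1 P1=NH0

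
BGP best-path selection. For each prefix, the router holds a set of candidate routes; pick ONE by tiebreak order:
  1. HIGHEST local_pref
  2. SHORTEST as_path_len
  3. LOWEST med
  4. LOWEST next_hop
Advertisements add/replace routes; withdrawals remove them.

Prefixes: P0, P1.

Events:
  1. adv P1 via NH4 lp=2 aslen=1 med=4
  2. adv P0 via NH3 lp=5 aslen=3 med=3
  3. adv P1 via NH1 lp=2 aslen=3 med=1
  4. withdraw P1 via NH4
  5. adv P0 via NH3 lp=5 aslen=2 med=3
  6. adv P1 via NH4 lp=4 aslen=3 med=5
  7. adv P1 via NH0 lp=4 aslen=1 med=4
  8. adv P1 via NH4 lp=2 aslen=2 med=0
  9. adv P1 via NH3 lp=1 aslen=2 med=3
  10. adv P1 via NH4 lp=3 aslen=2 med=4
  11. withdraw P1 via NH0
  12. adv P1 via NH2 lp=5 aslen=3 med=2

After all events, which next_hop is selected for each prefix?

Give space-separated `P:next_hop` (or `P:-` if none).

Answer: P0:NH3 P1:NH2

Derivation:
Op 1: best P0=- P1=NH4
Op 2: best P0=NH3 P1=NH4
Op 3: best P0=NH3 P1=NH4
Op 4: best P0=NH3 P1=NH1
Op 5: best P0=NH3 P1=NH1
Op 6: best P0=NH3 P1=NH4
Op 7: best P0=NH3 P1=NH0
Op 8: best P0=NH3 P1=NH0
Op 9: best P0=NH3 P1=NH0
Op 10: best P0=NH3 P1=NH0
Op 11: best P0=NH3 P1=NH4
Op 12: best P0=NH3 P1=NH2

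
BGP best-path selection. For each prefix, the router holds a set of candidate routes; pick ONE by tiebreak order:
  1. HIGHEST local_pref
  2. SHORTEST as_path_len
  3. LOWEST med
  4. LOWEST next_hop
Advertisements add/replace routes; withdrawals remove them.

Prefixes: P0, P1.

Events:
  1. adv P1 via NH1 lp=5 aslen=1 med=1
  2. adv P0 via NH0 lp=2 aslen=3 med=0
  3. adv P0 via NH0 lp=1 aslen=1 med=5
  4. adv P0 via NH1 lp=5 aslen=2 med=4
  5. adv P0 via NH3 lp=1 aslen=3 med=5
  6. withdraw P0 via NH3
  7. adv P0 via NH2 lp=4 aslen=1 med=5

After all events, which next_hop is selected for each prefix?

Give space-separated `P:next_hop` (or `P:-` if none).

Op 1: best P0=- P1=NH1
Op 2: best P0=NH0 P1=NH1
Op 3: best P0=NH0 P1=NH1
Op 4: best P0=NH1 P1=NH1
Op 5: best P0=NH1 P1=NH1
Op 6: best P0=NH1 P1=NH1
Op 7: best P0=NH1 P1=NH1

Answer: P0:NH1 P1:NH1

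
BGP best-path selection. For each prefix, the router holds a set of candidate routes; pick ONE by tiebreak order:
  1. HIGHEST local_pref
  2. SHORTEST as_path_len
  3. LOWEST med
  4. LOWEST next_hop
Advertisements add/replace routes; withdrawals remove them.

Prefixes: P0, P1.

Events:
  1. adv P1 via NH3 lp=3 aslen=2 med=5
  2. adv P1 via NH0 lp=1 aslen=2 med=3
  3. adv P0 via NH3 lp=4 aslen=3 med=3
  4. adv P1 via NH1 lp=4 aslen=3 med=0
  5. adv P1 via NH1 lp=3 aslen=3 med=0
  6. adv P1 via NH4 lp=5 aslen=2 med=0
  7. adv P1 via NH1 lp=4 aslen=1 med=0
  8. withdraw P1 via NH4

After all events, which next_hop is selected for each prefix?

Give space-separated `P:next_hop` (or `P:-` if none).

Op 1: best P0=- P1=NH3
Op 2: best P0=- P1=NH3
Op 3: best P0=NH3 P1=NH3
Op 4: best P0=NH3 P1=NH1
Op 5: best P0=NH3 P1=NH3
Op 6: best P0=NH3 P1=NH4
Op 7: best P0=NH3 P1=NH4
Op 8: best P0=NH3 P1=NH1

Answer: P0:NH3 P1:NH1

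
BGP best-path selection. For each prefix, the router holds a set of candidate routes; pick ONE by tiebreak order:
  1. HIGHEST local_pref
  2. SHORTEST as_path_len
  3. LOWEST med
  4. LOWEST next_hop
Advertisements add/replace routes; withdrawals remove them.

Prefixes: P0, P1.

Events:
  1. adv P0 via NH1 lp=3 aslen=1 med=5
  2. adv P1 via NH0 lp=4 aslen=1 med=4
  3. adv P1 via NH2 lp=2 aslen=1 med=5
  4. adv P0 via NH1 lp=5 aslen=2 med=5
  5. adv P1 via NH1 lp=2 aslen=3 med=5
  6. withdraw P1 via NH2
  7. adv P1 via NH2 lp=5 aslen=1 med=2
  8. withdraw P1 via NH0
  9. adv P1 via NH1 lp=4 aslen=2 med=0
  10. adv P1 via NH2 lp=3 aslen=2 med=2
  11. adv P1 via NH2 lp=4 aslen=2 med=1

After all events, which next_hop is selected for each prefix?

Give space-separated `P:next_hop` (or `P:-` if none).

Answer: P0:NH1 P1:NH1

Derivation:
Op 1: best P0=NH1 P1=-
Op 2: best P0=NH1 P1=NH0
Op 3: best P0=NH1 P1=NH0
Op 4: best P0=NH1 P1=NH0
Op 5: best P0=NH1 P1=NH0
Op 6: best P0=NH1 P1=NH0
Op 7: best P0=NH1 P1=NH2
Op 8: best P0=NH1 P1=NH2
Op 9: best P0=NH1 P1=NH2
Op 10: best P0=NH1 P1=NH1
Op 11: best P0=NH1 P1=NH1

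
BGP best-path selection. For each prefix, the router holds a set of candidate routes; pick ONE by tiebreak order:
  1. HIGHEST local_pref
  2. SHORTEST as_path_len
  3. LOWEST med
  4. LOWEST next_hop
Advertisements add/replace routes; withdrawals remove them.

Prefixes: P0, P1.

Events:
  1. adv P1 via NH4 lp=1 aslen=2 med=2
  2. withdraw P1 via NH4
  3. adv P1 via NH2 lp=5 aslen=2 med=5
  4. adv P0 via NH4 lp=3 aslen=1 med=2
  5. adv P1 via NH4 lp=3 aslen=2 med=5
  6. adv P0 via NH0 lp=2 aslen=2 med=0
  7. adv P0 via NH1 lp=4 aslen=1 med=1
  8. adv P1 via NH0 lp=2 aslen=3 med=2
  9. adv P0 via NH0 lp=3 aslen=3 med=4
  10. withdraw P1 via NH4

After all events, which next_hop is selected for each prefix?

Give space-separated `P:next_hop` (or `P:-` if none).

Op 1: best P0=- P1=NH4
Op 2: best P0=- P1=-
Op 3: best P0=- P1=NH2
Op 4: best P0=NH4 P1=NH2
Op 5: best P0=NH4 P1=NH2
Op 6: best P0=NH4 P1=NH2
Op 7: best P0=NH1 P1=NH2
Op 8: best P0=NH1 P1=NH2
Op 9: best P0=NH1 P1=NH2
Op 10: best P0=NH1 P1=NH2

Answer: P0:NH1 P1:NH2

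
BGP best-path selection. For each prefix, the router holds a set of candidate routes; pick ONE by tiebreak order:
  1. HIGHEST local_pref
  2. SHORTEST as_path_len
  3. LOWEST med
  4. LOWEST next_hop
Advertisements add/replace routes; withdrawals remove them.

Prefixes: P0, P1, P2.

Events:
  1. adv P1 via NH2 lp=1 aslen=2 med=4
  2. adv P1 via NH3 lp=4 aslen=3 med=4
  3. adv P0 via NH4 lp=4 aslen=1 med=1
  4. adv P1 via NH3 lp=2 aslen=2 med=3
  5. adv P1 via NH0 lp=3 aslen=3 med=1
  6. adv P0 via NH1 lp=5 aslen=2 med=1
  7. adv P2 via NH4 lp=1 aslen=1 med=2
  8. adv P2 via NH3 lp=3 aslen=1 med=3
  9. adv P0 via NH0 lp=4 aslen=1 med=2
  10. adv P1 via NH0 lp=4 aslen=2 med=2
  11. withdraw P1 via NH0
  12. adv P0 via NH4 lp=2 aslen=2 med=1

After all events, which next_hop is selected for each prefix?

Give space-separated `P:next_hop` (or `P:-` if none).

Op 1: best P0=- P1=NH2 P2=-
Op 2: best P0=- P1=NH3 P2=-
Op 3: best P0=NH4 P1=NH3 P2=-
Op 4: best P0=NH4 P1=NH3 P2=-
Op 5: best P0=NH4 P1=NH0 P2=-
Op 6: best P0=NH1 P1=NH0 P2=-
Op 7: best P0=NH1 P1=NH0 P2=NH4
Op 8: best P0=NH1 P1=NH0 P2=NH3
Op 9: best P0=NH1 P1=NH0 P2=NH3
Op 10: best P0=NH1 P1=NH0 P2=NH3
Op 11: best P0=NH1 P1=NH3 P2=NH3
Op 12: best P0=NH1 P1=NH3 P2=NH3

Answer: P0:NH1 P1:NH3 P2:NH3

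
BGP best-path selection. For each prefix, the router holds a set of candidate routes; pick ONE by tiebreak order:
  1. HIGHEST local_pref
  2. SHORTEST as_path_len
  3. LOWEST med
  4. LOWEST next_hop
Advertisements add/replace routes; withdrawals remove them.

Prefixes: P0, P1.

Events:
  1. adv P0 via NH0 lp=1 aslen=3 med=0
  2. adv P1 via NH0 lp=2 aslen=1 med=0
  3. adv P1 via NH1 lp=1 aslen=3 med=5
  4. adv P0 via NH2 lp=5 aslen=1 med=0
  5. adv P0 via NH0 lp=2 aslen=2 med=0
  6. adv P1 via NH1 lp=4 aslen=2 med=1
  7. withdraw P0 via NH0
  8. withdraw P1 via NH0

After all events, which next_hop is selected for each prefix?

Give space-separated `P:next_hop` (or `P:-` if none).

Answer: P0:NH2 P1:NH1

Derivation:
Op 1: best P0=NH0 P1=-
Op 2: best P0=NH0 P1=NH0
Op 3: best P0=NH0 P1=NH0
Op 4: best P0=NH2 P1=NH0
Op 5: best P0=NH2 P1=NH0
Op 6: best P0=NH2 P1=NH1
Op 7: best P0=NH2 P1=NH1
Op 8: best P0=NH2 P1=NH1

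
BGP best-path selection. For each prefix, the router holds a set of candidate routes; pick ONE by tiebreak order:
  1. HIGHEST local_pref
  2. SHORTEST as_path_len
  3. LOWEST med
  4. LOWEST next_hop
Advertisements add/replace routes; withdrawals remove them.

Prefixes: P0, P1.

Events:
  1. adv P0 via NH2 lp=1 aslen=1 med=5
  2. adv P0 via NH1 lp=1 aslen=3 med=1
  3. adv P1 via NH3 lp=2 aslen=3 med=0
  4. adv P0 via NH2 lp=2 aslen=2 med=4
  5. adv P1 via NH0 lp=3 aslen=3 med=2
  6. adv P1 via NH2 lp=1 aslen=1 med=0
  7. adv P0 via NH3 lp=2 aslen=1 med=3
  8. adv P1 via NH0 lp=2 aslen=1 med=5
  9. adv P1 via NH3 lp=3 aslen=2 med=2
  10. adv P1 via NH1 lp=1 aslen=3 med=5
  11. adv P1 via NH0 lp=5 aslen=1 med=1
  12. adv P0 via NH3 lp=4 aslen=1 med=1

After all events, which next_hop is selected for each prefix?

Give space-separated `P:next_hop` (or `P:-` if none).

Answer: P0:NH3 P1:NH0

Derivation:
Op 1: best P0=NH2 P1=-
Op 2: best P0=NH2 P1=-
Op 3: best P0=NH2 P1=NH3
Op 4: best P0=NH2 P1=NH3
Op 5: best P0=NH2 P1=NH0
Op 6: best P0=NH2 P1=NH0
Op 7: best P0=NH3 P1=NH0
Op 8: best P0=NH3 P1=NH0
Op 9: best P0=NH3 P1=NH3
Op 10: best P0=NH3 P1=NH3
Op 11: best P0=NH3 P1=NH0
Op 12: best P0=NH3 P1=NH0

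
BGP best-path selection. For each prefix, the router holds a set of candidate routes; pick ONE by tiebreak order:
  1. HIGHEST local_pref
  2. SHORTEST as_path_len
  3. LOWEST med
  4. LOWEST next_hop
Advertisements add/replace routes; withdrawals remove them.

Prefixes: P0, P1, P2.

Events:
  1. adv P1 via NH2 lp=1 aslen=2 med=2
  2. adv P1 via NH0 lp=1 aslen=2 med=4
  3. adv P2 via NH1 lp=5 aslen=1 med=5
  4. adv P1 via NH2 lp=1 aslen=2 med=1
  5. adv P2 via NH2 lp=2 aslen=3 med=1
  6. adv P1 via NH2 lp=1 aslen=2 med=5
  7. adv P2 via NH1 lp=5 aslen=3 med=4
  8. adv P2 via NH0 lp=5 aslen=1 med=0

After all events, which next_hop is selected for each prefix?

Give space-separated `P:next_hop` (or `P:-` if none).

Op 1: best P0=- P1=NH2 P2=-
Op 2: best P0=- P1=NH2 P2=-
Op 3: best P0=- P1=NH2 P2=NH1
Op 4: best P0=- P1=NH2 P2=NH1
Op 5: best P0=- P1=NH2 P2=NH1
Op 6: best P0=- P1=NH0 P2=NH1
Op 7: best P0=- P1=NH0 P2=NH1
Op 8: best P0=- P1=NH0 P2=NH0

Answer: P0:- P1:NH0 P2:NH0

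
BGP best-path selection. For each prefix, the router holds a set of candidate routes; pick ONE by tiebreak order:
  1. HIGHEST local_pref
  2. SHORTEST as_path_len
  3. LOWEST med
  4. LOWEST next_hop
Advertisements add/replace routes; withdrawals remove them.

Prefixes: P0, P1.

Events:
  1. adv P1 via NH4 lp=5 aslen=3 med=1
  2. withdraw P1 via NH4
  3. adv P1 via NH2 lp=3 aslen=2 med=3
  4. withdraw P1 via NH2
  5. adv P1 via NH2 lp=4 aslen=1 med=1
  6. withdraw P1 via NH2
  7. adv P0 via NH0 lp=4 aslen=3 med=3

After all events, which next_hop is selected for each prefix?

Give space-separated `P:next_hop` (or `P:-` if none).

Answer: P0:NH0 P1:-

Derivation:
Op 1: best P0=- P1=NH4
Op 2: best P0=- P1=-
Op 3: best P0=- P1=NH2
Op 4: best P0=- P1=-
Op 5: best P0=- P1=NH2
Op 6: best P0=- P1=-
Op 7: best P0=NH0 P1=-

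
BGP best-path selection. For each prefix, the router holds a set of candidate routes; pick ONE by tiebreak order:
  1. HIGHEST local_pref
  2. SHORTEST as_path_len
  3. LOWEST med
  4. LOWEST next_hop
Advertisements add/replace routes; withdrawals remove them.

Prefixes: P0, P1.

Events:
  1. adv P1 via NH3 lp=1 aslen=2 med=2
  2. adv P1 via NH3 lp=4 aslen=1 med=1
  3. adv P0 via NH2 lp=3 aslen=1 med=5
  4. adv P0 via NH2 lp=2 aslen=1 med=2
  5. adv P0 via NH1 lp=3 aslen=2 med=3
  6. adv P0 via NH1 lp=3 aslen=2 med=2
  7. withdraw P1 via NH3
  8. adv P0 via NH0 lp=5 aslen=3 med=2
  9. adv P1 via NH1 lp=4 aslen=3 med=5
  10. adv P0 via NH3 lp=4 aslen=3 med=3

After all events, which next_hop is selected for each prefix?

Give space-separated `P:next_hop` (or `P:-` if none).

Answer: P0:NH0 P1:NH1

Derivation:
Op 1: best P0=- P1=NH3
Op 2: best P0=- P1=NH3
Op 3: best P0=NH2 P1=NH3
Op 4: best P0=NH2 P1=NH3
Op 5: best P0=NH1 P1=NH3
Op 6: best P0=NH1 P1=NH3
Op 7: best P0=NH1 P1=-
Op 8: best P0=NH0 P1=-
Op 9: best P0=NH0 P1=NH1
Op 10: best P0=NH0 P1=NH1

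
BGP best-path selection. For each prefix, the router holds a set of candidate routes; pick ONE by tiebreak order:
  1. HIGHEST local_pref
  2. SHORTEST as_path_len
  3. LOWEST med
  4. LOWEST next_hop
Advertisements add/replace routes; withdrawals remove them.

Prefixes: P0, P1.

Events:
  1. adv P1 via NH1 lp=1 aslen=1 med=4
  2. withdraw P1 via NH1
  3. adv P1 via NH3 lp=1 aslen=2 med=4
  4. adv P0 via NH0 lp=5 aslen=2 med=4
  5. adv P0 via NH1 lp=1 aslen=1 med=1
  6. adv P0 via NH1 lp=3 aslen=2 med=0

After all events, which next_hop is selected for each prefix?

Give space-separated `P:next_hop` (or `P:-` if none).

Op 1: best P0=- P1=NH1
Op 2: best P0=- P1=-
Op 3: best P0=- P1=NH3
Op 4: best P0=NH0 P1=NH3
Op 5: best P0=NH0 P1=NH3
Op 6: best P0=NH0 P1=NH3

Answer: P0:NH0 P1:NH3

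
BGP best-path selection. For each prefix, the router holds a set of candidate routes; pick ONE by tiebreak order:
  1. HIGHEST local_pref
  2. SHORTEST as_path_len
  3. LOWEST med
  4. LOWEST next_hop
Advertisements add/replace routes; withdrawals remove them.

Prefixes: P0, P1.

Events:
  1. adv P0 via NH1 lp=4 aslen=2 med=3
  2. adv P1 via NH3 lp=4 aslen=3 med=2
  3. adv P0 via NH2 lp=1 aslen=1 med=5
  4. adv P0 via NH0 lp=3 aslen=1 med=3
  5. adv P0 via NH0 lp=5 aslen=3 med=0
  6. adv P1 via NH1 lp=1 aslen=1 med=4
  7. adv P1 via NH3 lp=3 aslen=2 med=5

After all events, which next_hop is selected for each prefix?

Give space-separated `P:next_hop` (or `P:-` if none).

Op 1: best P0=NH1 P1=-
Op 2: best P0=NH1 P1=NH3
Op 3: best P0=NH1 P1=NH3
Op 4: best P0=NH1 P1=NH3
Op 5: best P0=NH0 P1=NH3
Op 6: best P0=NH0 P1=NH3
Op 7: best P0=NH0 P1=NH3

Answer: P0:NH0 P1:NH3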